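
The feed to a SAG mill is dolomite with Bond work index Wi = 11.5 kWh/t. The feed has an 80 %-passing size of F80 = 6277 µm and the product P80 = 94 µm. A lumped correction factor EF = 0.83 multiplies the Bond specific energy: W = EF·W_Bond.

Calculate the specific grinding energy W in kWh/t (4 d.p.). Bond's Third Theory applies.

W = 10·Wi·(P80^(-½) − F80^(-½))
1/√94 = 0.103142;  1/√6277 = 0.012622
W = 10·11.5·(0.103142 − 0.012622) = 10.4098 kWh/t
W_actual = 0.83 × 10.4098 = 8.6402 kWh/t

W = 8.6402 kWh/t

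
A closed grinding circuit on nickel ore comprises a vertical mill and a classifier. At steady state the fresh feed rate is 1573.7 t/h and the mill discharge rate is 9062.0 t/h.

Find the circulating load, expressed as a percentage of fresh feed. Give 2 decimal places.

M = F + R at steady state, so:
R = M − F = 9062.0 − 1573.7 = 7488.3 t/h
CL = 100·R/F = 100·7488.3/1573.7 = 475.84 %

CL = 475.84 %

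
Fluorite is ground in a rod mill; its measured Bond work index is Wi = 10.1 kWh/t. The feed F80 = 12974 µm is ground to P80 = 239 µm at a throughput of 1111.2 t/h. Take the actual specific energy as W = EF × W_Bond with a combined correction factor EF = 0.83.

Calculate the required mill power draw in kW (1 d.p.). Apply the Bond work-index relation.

W = 10 Wi (1/√P80 − 1/√F80)  [Bond]
W = 10·10.1·(1/√239 − 1/√12974) = 10·10.1·(0.055905) = 5.6464 kWh/t
W_actual = 0.83 × 5.6464 = 4.6865 kWh/t
Mill draw = 4.6865 × 1111.2 = 5207.7 kW

P = 5207.7 kW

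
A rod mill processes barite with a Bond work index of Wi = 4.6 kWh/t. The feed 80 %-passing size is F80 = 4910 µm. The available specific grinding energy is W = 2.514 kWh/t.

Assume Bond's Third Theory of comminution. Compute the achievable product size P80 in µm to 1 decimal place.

Bond:  W = 10 Wi (1/√P − 1/√F)
⇒ 1/√P80 = W/(10 Wi) + 1/√F80
  = 2.5140/(10·4.6) + 1/√4910 = 0.054652 + 0.014271 = 0.068923
P80 = (1/0.068923)² = 14.5089² = 210.51 µm

P80 = 210.5 µm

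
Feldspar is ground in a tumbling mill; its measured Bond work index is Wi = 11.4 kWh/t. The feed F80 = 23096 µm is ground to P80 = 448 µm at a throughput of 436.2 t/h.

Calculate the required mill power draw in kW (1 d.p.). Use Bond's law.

P = 2022.2 kW

W = 10·Wi·(P80^(-½) − F80^(-½))
W = 10·11.4·(1/√448 − 1/√23096) = 10·11.4·(0.040665) = 4.6359 kWh/t
Mill draw = 4.6359 × 436.2 = 2022.2 kW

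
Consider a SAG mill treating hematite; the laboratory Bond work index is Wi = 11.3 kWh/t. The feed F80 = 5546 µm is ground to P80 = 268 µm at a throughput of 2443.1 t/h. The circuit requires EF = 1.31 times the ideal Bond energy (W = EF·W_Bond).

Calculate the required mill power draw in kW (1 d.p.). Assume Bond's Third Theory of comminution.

Bond: W = 10·Wi·(1/√P80 − 1/√F80)
W = 10·11.3·(1/√268 − 1/√5546) = 10·11.3·(0.047657) = 5.3852 kWh/t
With EF = 1.31: W = 5.3852·1.31 = 7.0546 kWh/t
P_mill = W·ṁ = 7.0546·2443.1 = 17235.2 kW

P = 17235.2 kW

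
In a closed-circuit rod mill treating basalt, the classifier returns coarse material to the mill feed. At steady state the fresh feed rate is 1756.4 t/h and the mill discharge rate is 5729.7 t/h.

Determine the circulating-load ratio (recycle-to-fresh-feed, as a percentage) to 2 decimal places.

CL = 226.22 %

Mill node: discharge = fresh + recycle.
R = M − F = 5729.7 − 1756.4 = 3973.3 t/h
CL = 100·R/F = 100·3973.3/1756.4 = 226.22 %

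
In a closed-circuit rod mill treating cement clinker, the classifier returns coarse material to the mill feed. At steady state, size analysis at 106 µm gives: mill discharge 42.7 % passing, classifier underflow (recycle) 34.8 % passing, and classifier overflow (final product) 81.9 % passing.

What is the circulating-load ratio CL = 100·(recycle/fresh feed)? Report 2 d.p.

CL = 496.20 %

Balance %-passing 106 µm (r = R/F):
d + r·d = r·u + o → r(d−u) = o−d
r = (81.9 − 42.7)/(42.7 − 34.8) = 39.2/7.9 = 4.9620
CL = 100·r = 496.20 %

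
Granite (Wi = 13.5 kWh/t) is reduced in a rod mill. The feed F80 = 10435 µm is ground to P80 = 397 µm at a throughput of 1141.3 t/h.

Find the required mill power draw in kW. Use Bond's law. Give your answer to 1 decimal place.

P = 6224.5 kW

Bond: W = 10·Wi·(1/√P80 − 1/√F80)
W = 10·13.5·(1/√397 − 1/√10435) = 10·13.5·(0.040399) = 5.4539 kWh/t
P_mill = W·ṁ = 5.4539·1141.3 = 6224.5 kW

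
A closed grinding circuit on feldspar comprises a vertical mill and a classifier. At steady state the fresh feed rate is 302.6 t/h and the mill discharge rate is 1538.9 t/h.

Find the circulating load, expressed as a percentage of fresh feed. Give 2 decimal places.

Steady state: M = F + R.
R = M − F = 1538.9 − 302.6 = 1236.3 t/h
CL = 100·R/F = 100·1236.3/302.6 = 408.56 %

CL = 408.56 %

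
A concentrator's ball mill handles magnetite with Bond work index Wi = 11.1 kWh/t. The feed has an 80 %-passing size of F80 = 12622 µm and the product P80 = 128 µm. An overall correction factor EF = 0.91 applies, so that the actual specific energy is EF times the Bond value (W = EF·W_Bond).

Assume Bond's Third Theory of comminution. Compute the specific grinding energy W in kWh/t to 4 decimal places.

W = 10 Wi (P80^-0.5 − F80^-0.5)
1/√128 = 0.088388;  1/√12622 = 0.008901
W = 10·11.1·(0.088388 − 0.008901) = 8.8231 kWh/t
With EF = 0.91: W = 8.8231·0.91 = 8.0290 kWh/t

W = 8.0290 kWh/t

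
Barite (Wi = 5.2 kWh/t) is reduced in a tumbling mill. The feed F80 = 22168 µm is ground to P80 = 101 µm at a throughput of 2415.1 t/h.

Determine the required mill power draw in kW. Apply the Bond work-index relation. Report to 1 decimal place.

P = 11652.7 kW

W = 10 Wi (P80^-0.5 − F80^-0.5)
W = 10·5.2·(1/√101 − 1/√22168) = 10·5.2·(0.092787) = 4.8249 kWh/t
P_mill = W·ṁ = 4.8249·2415.1 = 11652.7 kW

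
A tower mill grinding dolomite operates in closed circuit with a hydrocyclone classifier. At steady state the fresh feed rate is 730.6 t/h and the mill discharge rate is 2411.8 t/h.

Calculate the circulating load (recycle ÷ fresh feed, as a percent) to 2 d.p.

Mill node: discharge = fresh + recycle.
R = M − F = 2411.8 − 730.6 = 1681.2 t/h
CL = 100·R/F = 100·1681.2/730.6 = 230.11 %

CL = 230.11 %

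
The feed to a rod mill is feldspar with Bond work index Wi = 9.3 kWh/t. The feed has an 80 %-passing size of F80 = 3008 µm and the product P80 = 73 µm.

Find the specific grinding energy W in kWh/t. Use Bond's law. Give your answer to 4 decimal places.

W = 9.1891 kWh/t

W = 10 Wi (P80^-0.5 − F80^-0.5)
1/√73 = 0.117041;  1/√3008 = 0.018233
W = 10·9.3·(0.117041 − 0.018233) = 9.1891 kWh/t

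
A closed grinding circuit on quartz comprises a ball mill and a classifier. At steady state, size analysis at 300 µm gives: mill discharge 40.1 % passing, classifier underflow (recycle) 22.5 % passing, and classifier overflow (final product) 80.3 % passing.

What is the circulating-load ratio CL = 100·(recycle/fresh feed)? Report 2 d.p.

Mass balance on the −300 µm fraction:
d + r·d = r·u + o → r(d−u) = o−d
r = (80.3 − 40.1)/(40.1 − 22.5) = 40.2/17.6 = 2.2841
CL = 100·r = 228.41 %

CL = 228.41 %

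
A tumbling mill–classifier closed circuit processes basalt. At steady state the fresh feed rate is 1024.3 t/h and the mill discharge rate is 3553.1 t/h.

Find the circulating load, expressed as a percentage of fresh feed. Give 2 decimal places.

M = F + R at steady state, so:
R = M − F = 3553.1 − 1024.3 = 2528.8 t/h
CL = 100·R/F = 100·2528.8/1024.3 = 246.88 %

CL = 246.88 %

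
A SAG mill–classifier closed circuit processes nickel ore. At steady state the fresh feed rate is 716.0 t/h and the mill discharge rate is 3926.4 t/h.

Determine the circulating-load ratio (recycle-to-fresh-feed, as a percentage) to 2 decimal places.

Mill node: discharge = fresh + recycle.
R = M − F = 3926.4 − 716.0 = 3210.4 t/h
CL = 100·R/F = 100·3210.4/716.0 = 448.38 %

CL = 448.38 %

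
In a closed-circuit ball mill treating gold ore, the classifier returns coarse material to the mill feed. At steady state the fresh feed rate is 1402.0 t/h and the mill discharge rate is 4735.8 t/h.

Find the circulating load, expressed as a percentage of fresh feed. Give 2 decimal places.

CL = 237.79 %

Mill node: discharge = fresh + recycle.
R = M − F = 4735.8 − 1402.0 = 3333.8 t/h
CL = 100·R/F = 100·3333.8/1402.0 = 237.79 %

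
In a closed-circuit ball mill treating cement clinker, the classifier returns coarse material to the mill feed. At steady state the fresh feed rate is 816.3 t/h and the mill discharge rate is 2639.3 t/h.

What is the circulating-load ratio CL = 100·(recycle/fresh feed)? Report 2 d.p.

CL = 223.32 %

M = F + R at steady state, so:
R = M − F = 2639.3 − 816.3 = 1823.0 t/h
CL = 100·R/F = 100·1823.0/816.3 = 223.32 %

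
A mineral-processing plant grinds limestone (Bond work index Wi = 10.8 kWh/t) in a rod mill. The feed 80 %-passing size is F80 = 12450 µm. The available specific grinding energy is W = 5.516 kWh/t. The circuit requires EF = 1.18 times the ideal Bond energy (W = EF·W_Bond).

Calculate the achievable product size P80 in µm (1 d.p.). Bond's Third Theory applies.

P80 = 366.4 µm

Bond:  W = 10 Wi (1/√P − 1/√F)
W_Bond = W / EF = 5.516 / 1.18 = 4.6746 kWh/t
1/√P80 = 1/√F80 + W_Bond/(10·Wi)
  = 4.6746/(10·10.8) + 1/√12450 = 0.043283 + 0.008962 = 0.052245
P80 = (1/0.052245)² = 19.1405² = 366.36 µm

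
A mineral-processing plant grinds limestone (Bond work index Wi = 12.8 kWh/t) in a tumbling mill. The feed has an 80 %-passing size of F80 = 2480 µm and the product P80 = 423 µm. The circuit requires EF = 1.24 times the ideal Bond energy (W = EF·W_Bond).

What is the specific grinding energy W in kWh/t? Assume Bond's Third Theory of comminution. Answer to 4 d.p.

W = 4.5301 kWh/t

W = 10·Wi·(P80^(-½) − F80^(-½))
1/√423 = 0.048622;  1/√2480 = 0.020080
W = 10·12.8·(0.048622 − 0.020080) = 3.6533 kWh/t
Apply correction: 3.6533 × 1.24 = 4.5301 kWh/t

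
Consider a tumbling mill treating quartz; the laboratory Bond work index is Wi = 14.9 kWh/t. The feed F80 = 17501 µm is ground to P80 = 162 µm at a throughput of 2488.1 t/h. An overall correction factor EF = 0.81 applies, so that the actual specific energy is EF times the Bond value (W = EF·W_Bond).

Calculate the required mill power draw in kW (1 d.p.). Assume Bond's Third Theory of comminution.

Bond:  W = 10 Wi (1/√P − 1/√F)
W = 10·14.9·(1/√162 − 1/√17501) = 10·14.9·(0.071008) = 10.5802 kWh/t
Corrected W = EF·W_Bond = 0.81·10.5802 = 8.5700 kWh/t
P_mill = W·ṁ = 8.5700·2488.1 = 21323.0 kW

P = 21323.0 kW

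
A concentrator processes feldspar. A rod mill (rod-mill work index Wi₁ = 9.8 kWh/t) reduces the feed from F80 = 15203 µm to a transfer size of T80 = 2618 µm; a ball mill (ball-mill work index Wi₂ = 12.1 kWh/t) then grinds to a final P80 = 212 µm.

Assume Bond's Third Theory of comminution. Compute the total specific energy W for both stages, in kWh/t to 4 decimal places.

Bond: W = 10·Wi·(1/√P80 − 1/√F80)
Stage 1 (15203→2618 µm, Wi₁=9.8): W₁ = 10·9.8·(0.019544 − 0.008110) = 1.1205 kWh/t
Stage 2 (2618→212 µm, Wi₂=12.1): W₂ = 10·12.1·(0.068680 − 0.019544) = 5.9455 kWh/t
W = W₁ + W₂ = 1.1205 + 5.9455 = 7.0660 kWh/t

W = 7.0660 kWh/t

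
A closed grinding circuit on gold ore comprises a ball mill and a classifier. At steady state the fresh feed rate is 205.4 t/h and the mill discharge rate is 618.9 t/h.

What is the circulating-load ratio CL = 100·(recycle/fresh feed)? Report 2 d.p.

Steady state: M = F + R.
R = M − F = 618.9 − 205.4 = 413.5 t/h
CL = 100·R/F = 100·413.5/205.4 = 201.31 %

CL = 201.31 %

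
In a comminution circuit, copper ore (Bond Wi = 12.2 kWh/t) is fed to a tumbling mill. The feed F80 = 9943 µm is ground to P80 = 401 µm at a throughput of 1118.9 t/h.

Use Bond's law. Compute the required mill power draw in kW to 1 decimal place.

W_Bond = 10·Wi·(1/√P₈₀ − 1/√F₈₀)
W = 10·12.2·(1/√401 − 1/√9943) = 10·12.2·(0.039909) = 4.8689 kWh/t
P = W·T = 4.8689·1118.9 = 5447.8 kW

P = 5447.8 kW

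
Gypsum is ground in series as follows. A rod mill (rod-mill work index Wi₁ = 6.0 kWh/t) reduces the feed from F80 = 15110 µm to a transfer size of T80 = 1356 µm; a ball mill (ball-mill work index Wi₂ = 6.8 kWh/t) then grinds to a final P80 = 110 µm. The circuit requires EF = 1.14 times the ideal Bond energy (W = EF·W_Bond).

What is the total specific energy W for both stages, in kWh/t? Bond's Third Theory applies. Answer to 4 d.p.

W = 10·Wi·[P80^(−½) − F80^(−½)]
Stage 1 (15110→1356 µm, Wi₁=6.0): W₁ = 10·6.0·(0.027156 − 0.008135) = 1.1413 kWh/t
Stage 2 (1356→110 µm, Wi₂=6.8): W₂ = 10·6.8·(0.095346 − 0.027156) = 4.6369 kWh/t
W = W₁ + W₂ = 1.1413 + 4.6369 = 5.7782 kWh/t
With EF = 1.14: W = 5.7782·1.14 = 6.5871 kWh/t

W = 6.5871 kWh/t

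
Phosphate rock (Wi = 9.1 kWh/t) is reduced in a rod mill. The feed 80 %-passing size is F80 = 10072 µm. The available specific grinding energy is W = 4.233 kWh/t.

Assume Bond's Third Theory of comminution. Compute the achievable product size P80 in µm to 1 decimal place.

P80 = 313.5 µm

W = 10 Wi (1/√P80 − 1/√F80)  [Bond]
1/√P80 = 1/√F80 + W/(10·Wi)
  = 4.2330/(10·9.1) + 1/√10072 = 0.046516 + 0.009964 = 0.056481
P80 = (1/0.056481)² = 17.7052² = 313.47 µm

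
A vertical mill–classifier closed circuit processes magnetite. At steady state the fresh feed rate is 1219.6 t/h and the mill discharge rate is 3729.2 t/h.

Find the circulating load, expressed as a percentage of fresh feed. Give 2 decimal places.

CL = 205.77 %

Steady state: M = F + R.
R = M − F = 3729.2 − 1219.6 = 2509.6 t/h
CL = 100·R/F = 100·2509.6/1219.6 = 205.77 %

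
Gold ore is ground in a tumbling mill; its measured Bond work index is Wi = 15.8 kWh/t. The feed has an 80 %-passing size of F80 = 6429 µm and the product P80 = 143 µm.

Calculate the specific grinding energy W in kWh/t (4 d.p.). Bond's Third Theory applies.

W_Bond = 10·Wi·(1/√P₈₀ − 1/√F₈₀)
1/√143 = 0.083624;  1/√6429 = 0.012472
W = 10·15.8·(0.083624 − 0.012472) = 11.2421 kWh/t

W = 11.2421 kWh/t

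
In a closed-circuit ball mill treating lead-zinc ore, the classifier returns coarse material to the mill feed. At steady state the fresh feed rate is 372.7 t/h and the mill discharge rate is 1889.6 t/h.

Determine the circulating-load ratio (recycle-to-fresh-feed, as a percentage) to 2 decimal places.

CL = 407.00 %

Mill node: discharge = fresh + recycle.
R = M − F = 1889.6 − 372.7 = 1516.9 t/h
CL = 100·R/F = 100·1516.9/372.7 = 407.00 %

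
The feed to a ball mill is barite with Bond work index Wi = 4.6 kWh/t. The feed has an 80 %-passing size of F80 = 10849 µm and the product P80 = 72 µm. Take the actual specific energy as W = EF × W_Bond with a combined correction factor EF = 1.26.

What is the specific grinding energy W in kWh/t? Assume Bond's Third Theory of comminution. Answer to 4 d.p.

W = 6.2742 kWh/t

W = 10·Wi·[P80^(−½) − F80^(−½)]
1/√72 = 0.117851;  1/√10849 = 0.009601
W = 10·4.6·(0.117851 − 0.009601) = 4.9795 kWh/t
W_actual = 1.26 × 4.9795 = 6.2742 kWh/t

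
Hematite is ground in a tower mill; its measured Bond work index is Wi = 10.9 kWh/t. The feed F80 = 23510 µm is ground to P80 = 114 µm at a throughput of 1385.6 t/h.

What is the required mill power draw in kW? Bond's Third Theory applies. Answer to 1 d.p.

P = 13160.3 kW

W = 10 Wi / √P80 − 10 Wi / √F80
W = 10·10.9·(1/√114 − 1/√23510) = 10·10.9·(0.087137) = 9.4979 kWh/t
P = W·T = 9.4979·1385.6 = 13160.3 kW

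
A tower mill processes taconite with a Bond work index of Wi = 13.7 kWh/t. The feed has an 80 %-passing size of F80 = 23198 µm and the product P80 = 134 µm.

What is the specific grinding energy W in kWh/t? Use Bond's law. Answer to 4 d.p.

W = 10·Wi·(P80^(-½) − F80^(-½))
1/√134 = 0.086387;  1/√23198 = 0.006566
W = 10·13.7·(0.086387 − 0.006566) = 10.9355 kWh/t

W = 10.9355 kWh/t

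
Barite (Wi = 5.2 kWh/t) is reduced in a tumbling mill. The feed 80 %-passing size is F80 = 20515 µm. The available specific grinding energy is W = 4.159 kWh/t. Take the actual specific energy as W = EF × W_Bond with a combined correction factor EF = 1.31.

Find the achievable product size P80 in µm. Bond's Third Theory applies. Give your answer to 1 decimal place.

P80 = 216.0 µm

W_Bond = 10·Wi·(1/√P₈₀ − 1/√F₈₀)
W_Bond = W / EF = 4.159 / 1.31 = 3.1748 kWh/t
⇒ 1/√P80 = W_Bond/(10·Wi) + 1/√F80
  = 3.1748/(10·5.2) + 1/√20515 = 0.061054 + 0.006982 = 0.068036
P80 = (1/0.068036)² = 14.6982² = 216.04 µm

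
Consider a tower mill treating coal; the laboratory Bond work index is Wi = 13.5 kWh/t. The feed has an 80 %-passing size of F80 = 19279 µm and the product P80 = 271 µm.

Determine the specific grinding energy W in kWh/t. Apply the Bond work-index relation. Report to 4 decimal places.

W = 10 Wi / √P80 − 10 Wi / √F80
1/√271 = 0.060746;  1/√19279 = 0.007202
W = 10·13.5·(0.060746 − 0.007202) = 7.2284 kWh/t

W = 7.2284 kWh/t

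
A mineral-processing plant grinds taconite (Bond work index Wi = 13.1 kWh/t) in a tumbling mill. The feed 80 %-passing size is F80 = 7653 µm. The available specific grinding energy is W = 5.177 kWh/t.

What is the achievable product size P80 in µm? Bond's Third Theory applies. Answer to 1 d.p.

W = 10·Wi·(P80^(-½) − F80^(-½))
P80^(−½) = W/(10 Wi) + F80^(−½)
  = 5.1770/(10·13.1) + 1/√7653 = 0.039519 + 0.011431 = 0.050950
P80 = (1/0.050950)² = 19.6271² = 385.22 µm

P80 = 385.2 µm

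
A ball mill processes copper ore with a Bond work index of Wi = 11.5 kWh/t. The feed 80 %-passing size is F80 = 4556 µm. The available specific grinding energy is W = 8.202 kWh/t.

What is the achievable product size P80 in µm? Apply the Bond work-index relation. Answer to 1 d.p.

P80 = 134.8 µm

W = 10·Wi·[P80^(−½) − F80^(−½)]
P80^-0.5 = F80^-0.5 + W/(10 Wi)
  = 8.2020/(10·11.5) + 1/√4556 = 0.071322 + 0.014815 = 0.086137
P80 = (1/0.086137)² = 11.6094² = 134.78 µm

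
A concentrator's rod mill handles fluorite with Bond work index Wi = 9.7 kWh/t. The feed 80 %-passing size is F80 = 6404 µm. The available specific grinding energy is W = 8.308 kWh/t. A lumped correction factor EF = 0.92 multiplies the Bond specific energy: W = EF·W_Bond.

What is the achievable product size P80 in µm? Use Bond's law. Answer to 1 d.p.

P80 = 89.7 µm

Bond:  W = 10 Wi (1/√P − 1/√F)
W_Bond = W / EF = 8.308 / 0.92 = 9.0304 kWh/t
P80^-0.5 = F80^-0.5 + W_Bond/(10 Wi)
  = 9.0304/(10·9.7) + 1/√6404 = 0.093097 + 0.012496 = 0.105593
P80 = (1/0.105593)² = 9.4703² = 89.69 µm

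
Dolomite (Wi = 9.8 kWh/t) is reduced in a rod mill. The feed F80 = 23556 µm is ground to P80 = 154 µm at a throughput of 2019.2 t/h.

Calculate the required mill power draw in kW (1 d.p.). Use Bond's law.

W = 10 Wi (P80^-0.5 − F80^-0.5)
W = 10·9.8·(1/√154 − 1/√23556) = 10·9.8·(0.074067) = 7.2585 kWh/t
P_mill = W·ṁ = 7.2585·2019.2 = 14656.5 kW

P = 14656.5 kW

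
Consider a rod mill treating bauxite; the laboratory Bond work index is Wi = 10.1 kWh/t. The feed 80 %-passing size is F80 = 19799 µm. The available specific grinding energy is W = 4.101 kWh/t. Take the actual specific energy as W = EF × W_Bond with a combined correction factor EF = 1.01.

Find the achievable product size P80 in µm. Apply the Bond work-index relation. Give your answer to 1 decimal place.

P80 = 446.8 µm

W = 10 Wi / √P80 − 10 Wi / √F80
W_Bond = W / EF = 4.101 / 1.01 = 4.0604 kWh/t
⇒ 1/√P80 = W_Bond/(10 Wi) + 1/√F80
  = 4.0604/(10·10.1) + 1/√19799 = 0.040202 + 0.007107 = 0.047309
P80 = (1/0.047309)² = 21.1377² = 446.80 µm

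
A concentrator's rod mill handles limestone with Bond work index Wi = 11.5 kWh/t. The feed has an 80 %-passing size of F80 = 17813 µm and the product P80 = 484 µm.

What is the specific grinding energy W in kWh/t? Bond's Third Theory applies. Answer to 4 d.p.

Bond:  W = 10 Wi (1/√P − 1/√F)
1/√484 = 0.045455;  1/√17813 = 0.007493
W = 10·11.5·(0.045455 − 0.007493) = 4.3656 kWh/t

W = 4.3656 kWh/t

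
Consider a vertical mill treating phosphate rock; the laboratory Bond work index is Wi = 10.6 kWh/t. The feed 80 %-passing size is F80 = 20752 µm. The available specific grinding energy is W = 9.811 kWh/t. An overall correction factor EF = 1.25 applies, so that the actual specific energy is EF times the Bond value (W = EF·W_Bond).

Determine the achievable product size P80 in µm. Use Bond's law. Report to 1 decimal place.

Bond:  W = 10 Wi (1/√P − 1/√F)
W_Bond = W / EF = 9.811 / 1.25 = 7.8488 kWh/t
1/√P80 = 1/√F80 + W_Bond/(10·Wi)
  = 7.8488/(10·10.6) + 1/√20752 = 0.074045 + 0.006942 = 0.080987
P80 = (1/0.080987)² = 12.3477² = 152.46 µm

P80 = 152.5 µm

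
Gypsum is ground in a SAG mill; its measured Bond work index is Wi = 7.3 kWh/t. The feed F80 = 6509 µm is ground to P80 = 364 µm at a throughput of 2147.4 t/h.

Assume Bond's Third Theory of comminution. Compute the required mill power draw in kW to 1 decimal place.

W = 10 Wi (P80^-0.5 − F80^-0.5)
W = 10·7.3·(1/√364 − 1/√6509) = 10·7.3·(0.040019) = 2.9214 kWh/t
P_mill = W·ṁ = 2.9214·2147.4 = 6273.4 kW

P = 6273.4 kW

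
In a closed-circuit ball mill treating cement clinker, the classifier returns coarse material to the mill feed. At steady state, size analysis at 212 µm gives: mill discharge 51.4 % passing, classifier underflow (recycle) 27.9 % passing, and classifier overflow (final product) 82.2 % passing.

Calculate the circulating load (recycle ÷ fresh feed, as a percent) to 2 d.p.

CL = 131.06 %

Two-product formula at 212 µm:
d + r·d = r·u + o → r(d−u) = o−d
r = (82.2 − 51.4)/(51.4 − 27.9) = 30.8/23.5 = 1.3106
CL = 100·r = 131.06 %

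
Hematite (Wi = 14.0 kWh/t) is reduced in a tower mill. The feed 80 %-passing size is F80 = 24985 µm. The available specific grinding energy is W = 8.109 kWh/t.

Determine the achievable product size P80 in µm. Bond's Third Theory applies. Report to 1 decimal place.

P80 = 242.3 µm

W = 10·Wi·[P80^(−½) − F80^(−½)]
1/√P80 = 1/√F80 + W/(10·Wi)
  = 8.1090/(10·14.0) + 1/√24985 = 0.057921 + 0.006326 = 0.064248
P80 = (1/0.064248)² = 15.5647² = 242.26 µm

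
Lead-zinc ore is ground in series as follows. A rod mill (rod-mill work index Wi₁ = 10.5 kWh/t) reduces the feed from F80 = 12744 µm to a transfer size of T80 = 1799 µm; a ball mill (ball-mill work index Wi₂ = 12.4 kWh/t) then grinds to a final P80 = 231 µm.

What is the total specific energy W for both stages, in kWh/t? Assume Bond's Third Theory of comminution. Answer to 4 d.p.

W = 6.7805 kWh/t

W = 10·Wi·(P80^(-½) − F80^(-½))
Stage 1 (12744→1799 µm, Wi₁=10.5): W₁ = 10·10.5·(0.023577 − 0.008858) = 1.5454 kWh/t
Stage 2 (1799→231 µm, Wi₂=12.4): W₂ = 10·12.4·(0.065795 − 0.023577) = 5.2351 kWh/t
W = W₁ + W₂ = 1.5454 + 5.2351 = 6.7805 kWh/t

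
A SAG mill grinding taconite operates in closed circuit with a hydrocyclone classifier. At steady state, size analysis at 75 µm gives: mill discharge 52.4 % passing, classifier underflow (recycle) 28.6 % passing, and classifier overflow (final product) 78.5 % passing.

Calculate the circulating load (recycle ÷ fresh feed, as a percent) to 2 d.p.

Mass balance on the −75 µm fraction:
(1+r)·d = r·u + o ⇒ r = (o−d)/(d−u)
r = (78.5 − 52.4)/(52.4 − 28.6) = 26.1/23.8 = 1.0966
CL = 100·r = 109.66 %

CL = 109.66 %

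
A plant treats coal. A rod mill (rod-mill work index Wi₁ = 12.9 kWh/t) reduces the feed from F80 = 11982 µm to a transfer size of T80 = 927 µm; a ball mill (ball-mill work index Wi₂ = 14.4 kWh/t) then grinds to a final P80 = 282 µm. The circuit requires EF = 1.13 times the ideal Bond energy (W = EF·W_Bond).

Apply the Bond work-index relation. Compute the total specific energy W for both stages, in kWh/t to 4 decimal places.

W = 7.8014 kWh/t

Bond:  W = 10 Wi (1/√P − 1/√F)
Stage 1 (11982→927 µm, Wi₁=12.9): W₁ = 10·12.9·(0.032844 − 0.009136) = 3.0584 kWh/t
Stage 2 (927→282 µm, Wi₂=14.4): W₂ = 10·14.4·(0.059549 − 0.032844) = 3.8455 kWh/t
W = W₁ + W₂ = 3.0584 + 3.8455 = 6.9039 kWh/t
With EF = 1.13: W = 6.9039·1.13 = 7.8014 kWh/t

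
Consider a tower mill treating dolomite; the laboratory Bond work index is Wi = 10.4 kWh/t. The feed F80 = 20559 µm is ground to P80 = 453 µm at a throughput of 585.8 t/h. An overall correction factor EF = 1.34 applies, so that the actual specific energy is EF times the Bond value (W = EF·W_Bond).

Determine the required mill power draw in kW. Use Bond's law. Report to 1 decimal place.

W = 10 Wi / √P80 − 10 Wi / √F80
W = 10·10.4·(1/√453 − 1/√20559) = 10·10.4·(0.040010) = 4.1610 kWh/t
With EF = 1.34: W = 4.1610·1.34 = 5.5758 kWh/t
Mill draw = 5.5758 × 585.8 = 3266.3 kW

P = 3266.3 kW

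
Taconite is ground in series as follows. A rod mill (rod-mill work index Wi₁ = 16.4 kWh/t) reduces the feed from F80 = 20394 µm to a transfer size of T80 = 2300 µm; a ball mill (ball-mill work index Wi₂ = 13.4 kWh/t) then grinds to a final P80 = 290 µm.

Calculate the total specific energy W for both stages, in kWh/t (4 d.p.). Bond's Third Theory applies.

W = 7.3459 kWh/t

Bond:  W = 10 Wi (1/√P − 1/√F)
Stage 1 (20394→2300 µm, Wi₁=16.4): W₁ = 10·16.4·(0.020851 − 0.007002) = 2.2712 kWh/t
Stage 2 (2300→290 µm, Wi₂=13.4): W₂ = 10·13.4·(0.058722 − 0.020851) = 5.0747 kWh/t
W = W₁ + W₂ = 2.2712 + 5.0747 = 7.3459 kWh/t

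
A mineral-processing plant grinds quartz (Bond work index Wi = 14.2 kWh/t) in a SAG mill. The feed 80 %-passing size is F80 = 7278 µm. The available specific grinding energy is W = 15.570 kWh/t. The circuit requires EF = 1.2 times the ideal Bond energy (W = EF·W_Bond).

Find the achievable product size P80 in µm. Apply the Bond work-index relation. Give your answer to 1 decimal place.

W_Bond = 10·Wi·(1/√P₈₀ − 1/√F₈₀)
W_Bond = W / EF = 15.570 / 1.2 = 12.9750 kWh/t
P80^(−½) = W_Bond/(10 Wi) + F80^(−½)
  = 12.9750/(10·14.2) + 1/√7278 = 0.091373 + 0.011722 = 0.103095
P80 = (1/0.103095)² = 9.6998² = 94.09 µm

P80 = 94.1 µm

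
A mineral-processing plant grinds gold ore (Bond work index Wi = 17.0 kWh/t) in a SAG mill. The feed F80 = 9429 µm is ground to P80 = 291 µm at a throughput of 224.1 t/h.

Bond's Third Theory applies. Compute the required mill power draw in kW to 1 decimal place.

W = 10 Wi / √P80 − 10 Wi / √F80
W = 10·17.0·(1/√291 − 1/√9429) = 10·17.0·(0.048323) = 8.2149 kWh/t
P_mill = W·ṁ = 8.2149·224.1 = 1840.9 kW

P = 1840.9 kW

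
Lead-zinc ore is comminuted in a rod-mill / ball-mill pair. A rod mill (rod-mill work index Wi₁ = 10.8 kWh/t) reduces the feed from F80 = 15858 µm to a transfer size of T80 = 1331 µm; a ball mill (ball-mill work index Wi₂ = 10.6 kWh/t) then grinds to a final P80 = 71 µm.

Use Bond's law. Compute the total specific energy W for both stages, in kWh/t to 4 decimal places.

W = 11.7771 kWh/t

W = 10 Wi (P80^-0.5 − F80^-0.5)
Stage 1 (15858→1331 µm, Wi₁=10.8): W₁ = 10·10.8·(0.027410 − 0.007941) = 2.1027 kWh/t
Stage 2 (1331→71 µm, Wi₂=10.6): W₂ = 10·10.6·(0.118678 − 0.027410) = 9.6744 kWh/t
W = W₁ + W₂ = 2.1027 + 9.6744 = 11.7771 kWh/t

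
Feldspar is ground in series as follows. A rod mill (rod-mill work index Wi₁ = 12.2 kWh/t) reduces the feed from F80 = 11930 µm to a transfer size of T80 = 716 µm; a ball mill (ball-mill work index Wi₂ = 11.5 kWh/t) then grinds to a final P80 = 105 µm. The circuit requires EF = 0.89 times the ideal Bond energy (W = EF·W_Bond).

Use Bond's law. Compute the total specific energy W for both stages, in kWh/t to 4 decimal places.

W = 10 Wi / √P80 − 10 Wi / √F80
Stage 1 (11930→716 µm, Wi₁=12.2): W₁ = 10·12.2·(0.037372 − 0.009155) = 3.4424 kWh/t
Stage 2 (716→105 µm, Wi₂=11.5): W₂ = 10·11.5·(0.097590 − 0.037372) = 6.9251 kWh/t
W = W₁ + W₂ = 3.4424 + 6.9251 = 10.3675 kWh/t
Apply correction: 10.3675 × 0.89 = 9.2271 kWh/t

W = 9.2271 kWh/t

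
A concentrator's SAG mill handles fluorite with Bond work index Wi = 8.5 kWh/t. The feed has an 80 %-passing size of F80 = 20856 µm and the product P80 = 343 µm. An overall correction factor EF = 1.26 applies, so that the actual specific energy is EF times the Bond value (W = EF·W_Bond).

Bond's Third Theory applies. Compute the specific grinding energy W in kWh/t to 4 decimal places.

Bond: W = 10·Wi·(1/√P80 − 1/√F80)
1/√343 = 0.053995;  1/√20856 = 0.006924
W = 10·8.5·(0.053995 − 0.006924) = 4.0010 kWh/t
With EF = 1.26: W = 4.0010·1.26 = 5.0412 kWh/t

W = 5.0412 kWh/t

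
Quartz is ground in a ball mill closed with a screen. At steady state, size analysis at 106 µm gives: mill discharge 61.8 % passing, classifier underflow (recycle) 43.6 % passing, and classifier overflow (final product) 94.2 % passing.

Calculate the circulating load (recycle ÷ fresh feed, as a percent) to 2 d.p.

Balance %-passing 106 µm (r = R/F):
Fd + Rd = Ru + Fo ⇒ R/F = (o−d)/(d−u)
r = (94.2 − 61.8)/(61.8 − 43.6) = 32.4/18.2 = 1.7802
CL = 100·r = 178.02 %

CL = 178.02 %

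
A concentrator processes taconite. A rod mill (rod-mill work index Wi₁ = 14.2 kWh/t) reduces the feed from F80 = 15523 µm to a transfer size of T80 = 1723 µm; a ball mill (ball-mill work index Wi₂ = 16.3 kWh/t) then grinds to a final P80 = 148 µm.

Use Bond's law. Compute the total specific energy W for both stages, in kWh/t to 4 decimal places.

W = 11.7529 kWh/t

Bond:  W = 10 Wi (1/√P − 1/√F)
Stage 1 (15523→1723 µm, Wi₁=14.2): W₁ = 10·14.2·(0.024091 − 0.008026) = 2.2812 kWh/t
Stage 2 (1723→148 µm, Wi₂=16.3): W₂ = 10·16.3·(0.082199 − 0.024091) = 9.4717 kWh/t
W = W₁ + W₂ = 2.2812 + 9.4717 = 11.7529 kWh/t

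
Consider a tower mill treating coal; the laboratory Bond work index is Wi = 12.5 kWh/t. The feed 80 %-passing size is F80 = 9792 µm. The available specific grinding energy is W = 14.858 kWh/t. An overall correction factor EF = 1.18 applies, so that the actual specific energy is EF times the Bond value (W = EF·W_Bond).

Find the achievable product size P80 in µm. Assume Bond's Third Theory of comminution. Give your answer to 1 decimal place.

P80 = 81.4 µm

W = 10 Wi (P80^-0.5 − F80^-0.5)
W_Bond = W / EF = 14.858 / 1.18 = 12.5915 kWh/t
1/√P80 = 1/√F80 + W_Bond/(10·Wi)
  = 12.5915/(10·12.5) + 1/√9792 = 0.100732 + 0.010106 = 0.110838
P80 = (1/0.110838)² = 9.0222² = 81.40 µm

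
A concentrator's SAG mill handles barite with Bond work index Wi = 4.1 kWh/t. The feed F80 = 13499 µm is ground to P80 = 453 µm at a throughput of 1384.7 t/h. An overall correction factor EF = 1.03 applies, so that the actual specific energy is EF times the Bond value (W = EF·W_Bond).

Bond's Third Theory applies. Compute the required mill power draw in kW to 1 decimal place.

W = 10·Wi·[P80^(−½) − F80^(−½)]
W = 10·4.1·(1/√453 − 1/√13499) = 10·4.1·(0.038377) = 1.5735 kWh/t
Corrected W = EF·W_Bond = 1.03·1.5735 = 1.6207 kWh/t
P_mill = W·ṁ = 1.6207·1384.7 = 2244.1 kW

P = 2244.1 kW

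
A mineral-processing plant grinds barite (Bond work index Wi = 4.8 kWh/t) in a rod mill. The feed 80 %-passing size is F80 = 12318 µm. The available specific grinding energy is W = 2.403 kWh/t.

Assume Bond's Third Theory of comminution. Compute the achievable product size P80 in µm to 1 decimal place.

Bond: W = 10·Wi·(1/√P80 − 1/√F80)
⇒ 1/√P80 = W/(10 Wi) + 1/√F80
  = 2.4030/(10·4.8) + 1/√12318 = 0.050063 + 0.009010 = 0.059073
P80 = (1/0.059073)² = 16.9283² = 286.57 µm

P80 = 286.6 µm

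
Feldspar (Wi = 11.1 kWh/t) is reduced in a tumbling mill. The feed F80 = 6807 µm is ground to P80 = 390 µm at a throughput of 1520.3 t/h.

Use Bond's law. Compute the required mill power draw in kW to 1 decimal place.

W_Bond = 10·Wi·(1/√P₈₀ − 1/√F₈₀)
W = 10·11.1·(1/√390 − 1/√6807) = 10·11.1·(0.038516) = 4.2753 kWh/t
P_mill = W·ṁ = 4.2753·1520.3 = 6499.8 kW

P = 6499.8 kW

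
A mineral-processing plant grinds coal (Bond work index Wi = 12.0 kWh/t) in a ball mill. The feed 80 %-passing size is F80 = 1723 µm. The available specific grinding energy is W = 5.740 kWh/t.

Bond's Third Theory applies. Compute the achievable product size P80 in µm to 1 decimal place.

W = 10·Wi·(P80^(-½) − F80^(-½))
⇒ 1/√P80 = W/(10 Wi) + 1/√F80
  = 5.7400/(10·12.0) + 1/√1723 = 0.047833 + 0.024091 = 0.071924
P80 = (1/0.071924)² = 13.9035² = 193.31 µm

P80 = 193.3 µm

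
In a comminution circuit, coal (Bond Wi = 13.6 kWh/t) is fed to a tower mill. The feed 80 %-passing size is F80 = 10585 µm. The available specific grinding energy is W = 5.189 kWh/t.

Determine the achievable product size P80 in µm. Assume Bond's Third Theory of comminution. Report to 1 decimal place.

W = 10·Wi·[P80^(−½) − F80^(−½)]
1/√P80 = 1/√F80 + W/(10·Wi)
  = 5.1890/(10·13.6) + 1/√10585 = 0.038154 + 0.009720 = 0.047874
P80 = (1/0.047874)² = 20.8881² = 436.31 µm

P80 = 436.3 µm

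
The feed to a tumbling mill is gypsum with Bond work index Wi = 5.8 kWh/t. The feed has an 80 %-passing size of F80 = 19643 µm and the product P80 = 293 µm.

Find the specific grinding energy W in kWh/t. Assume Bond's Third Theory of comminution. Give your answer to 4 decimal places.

W = 2.9746 kWh/t

W = 10·Wi·[P80^(−½) − F80^(−½)]
1/√293 = 0.058421;  1/√19643 = 0.007135
W = 10·5.8·(0.058421 − 0.007135) = 2.9746 kWh/t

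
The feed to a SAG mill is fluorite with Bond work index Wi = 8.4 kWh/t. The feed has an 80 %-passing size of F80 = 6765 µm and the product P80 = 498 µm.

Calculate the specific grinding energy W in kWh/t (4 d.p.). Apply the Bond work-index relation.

W = 2.7428 kWh/t

W = 10 Wi / √P80 − 10 Wi / √F80
1/√498 = 0.044811;  1/√6765 = 0.012158
W = 10·8.4·(0.044811 − 0.012158) = 2.7428 kWh/t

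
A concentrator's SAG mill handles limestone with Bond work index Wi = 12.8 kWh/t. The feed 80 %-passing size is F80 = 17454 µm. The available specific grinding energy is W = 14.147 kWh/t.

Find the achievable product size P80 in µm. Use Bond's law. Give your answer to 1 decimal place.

W_Bond = 10·Wi·(1/√P₈₀ − 1/√F₈₀)
P80^-0.5 = F80^-0.5 + W/(10 Wi)
  = 14.1470/(10·12.8) + 1/√17454 = 0.110523 + 0.007569 = 0.118093
P80 = (1/0.118093)² = 8.4679² = 71.71 µm

P80 = 71.7 µm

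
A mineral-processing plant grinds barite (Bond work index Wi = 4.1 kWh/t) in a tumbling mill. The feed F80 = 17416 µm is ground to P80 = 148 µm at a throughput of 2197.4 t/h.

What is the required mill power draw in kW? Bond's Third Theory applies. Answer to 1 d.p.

W_Bond = 10·Wi·(1/√P₈₀ − 1/√F₈₀)
W = 10·4.1·(1/√148 − 1/√17416) = 10·4.1·(0.074622) = 3.0595 kWh/t
P_mill = W·ṁ = 3.0595·2197.4 = 6722.9 kW

P = 6722.9 kW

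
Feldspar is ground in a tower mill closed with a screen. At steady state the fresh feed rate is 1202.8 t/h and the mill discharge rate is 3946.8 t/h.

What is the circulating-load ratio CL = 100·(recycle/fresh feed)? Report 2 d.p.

Discharge = new feed + return, hence
R = M − F = 3946.8 − 1202.8 = 2744.0 t/h
CL = 100·R/F = 100·2744.0/1202.8 = 228.13 %

CL = 228.13 %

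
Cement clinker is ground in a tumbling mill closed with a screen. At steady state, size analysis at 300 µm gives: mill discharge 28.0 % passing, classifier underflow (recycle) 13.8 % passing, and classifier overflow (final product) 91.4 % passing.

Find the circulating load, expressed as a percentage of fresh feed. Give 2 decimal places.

CL = 446.48 %

Two-product formula at 300 µm:
(1+r)d = ru + o → r = (o−d)/(d−u)
r = (91.4 − 28.0)/(28.0 − 13.8) = 63.4/14.2 = 4.4648
CL = 100·r = 446.48 %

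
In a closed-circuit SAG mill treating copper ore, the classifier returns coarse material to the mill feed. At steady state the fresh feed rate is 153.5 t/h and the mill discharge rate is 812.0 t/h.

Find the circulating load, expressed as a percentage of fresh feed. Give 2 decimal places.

CL = 428.99 %

Mill node: discharge = fresh + recycle.
R = M − F = 812.0 − 153.5 = 658.5 t/h
CL = 100·R/F = 100·658.5/153.5 = 428.99 %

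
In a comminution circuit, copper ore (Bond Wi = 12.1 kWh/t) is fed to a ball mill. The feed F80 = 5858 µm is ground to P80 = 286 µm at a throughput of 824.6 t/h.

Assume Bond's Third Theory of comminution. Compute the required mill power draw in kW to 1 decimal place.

W = 10 Wi (1/√P80 − 1/√F80)  [Bond]
W = 10·12.1·(1/√286 − 1/√5858) = 10·12.1·(0.046066) = 5.5740 kWh/t
P_mill = W·ṁ = 5.5740·824.6 = 4596.3 kW

P = 4596.3 kW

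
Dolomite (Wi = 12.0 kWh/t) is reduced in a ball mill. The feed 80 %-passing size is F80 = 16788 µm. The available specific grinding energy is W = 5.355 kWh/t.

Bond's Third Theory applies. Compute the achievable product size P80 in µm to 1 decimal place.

W = 10 Wi (P80^-0.5 − F80^-0.5)
1/√P80 = 1/√F80 + W/(10·Wi)
  = 5.3550/(10·12.0) + 1/√16788 = 0.044625 + 0.007718 = 0.052343
P80 = (1/0.052343)² = 19.1048² = 364.99 µm

P80 = 365.0 µm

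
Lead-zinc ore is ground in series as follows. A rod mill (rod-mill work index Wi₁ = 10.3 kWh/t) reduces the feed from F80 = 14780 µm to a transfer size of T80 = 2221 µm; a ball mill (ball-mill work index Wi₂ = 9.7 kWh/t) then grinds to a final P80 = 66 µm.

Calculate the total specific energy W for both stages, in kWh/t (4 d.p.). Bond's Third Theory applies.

W = 11.2200 kWh/t

W_Bond = 10·Wi·(1/√P₈₀ − 1/√F₈₀)
Stage 1 (14780→2221 µm, Wi₁=10.3): W₁ = 10·10.3·(0.021219 − 0.008226) = 1.3383 kWh/t
Stage 2 (2221→66 µm, Wi₂=9.7): W₂ = 10·9.7·(0.123091 − 0.021219) = 9.8816 kWh/t
W = W₁ + W₂ = 1.3383 + 9.8816 = 11.2200 kWh/t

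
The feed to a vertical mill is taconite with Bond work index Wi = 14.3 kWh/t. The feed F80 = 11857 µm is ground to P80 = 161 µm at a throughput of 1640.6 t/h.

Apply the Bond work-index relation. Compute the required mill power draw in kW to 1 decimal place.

P = 16335.0 kW

W = 10 Wi (1/√P80 − 1/√F80)  [Bond]
W = 10·14.3·(1/√161 − 1/√11857) = 10·14.3·(0.069627) = 9.9567 kWh/t
Mill draw = 9.9567 × 1640.6 = 16335.0 kW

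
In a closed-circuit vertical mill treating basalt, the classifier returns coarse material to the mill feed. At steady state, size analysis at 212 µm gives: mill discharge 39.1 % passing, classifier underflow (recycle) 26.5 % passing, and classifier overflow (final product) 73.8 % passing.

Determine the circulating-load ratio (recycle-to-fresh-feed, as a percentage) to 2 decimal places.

CL = 275.40 %

Balance %-passing 212 µm (r = R/F):
Fd + Rd = Ru + Fo ⇒ R/F = (o−d)/(d−u)
r = (73.8 − 39.1)/(39.1 − 26.5) = 34.7/12.6 = 2.7540
CL = 100·r = 275.40 %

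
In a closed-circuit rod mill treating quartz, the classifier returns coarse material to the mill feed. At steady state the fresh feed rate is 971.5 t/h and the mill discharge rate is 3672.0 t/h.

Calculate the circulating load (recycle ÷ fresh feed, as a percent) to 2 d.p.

CL = 277.97 %

Mill node: discharge = fresh + recycle.
R = M − F = 3672.0 − 971.5 = 2700.5 t/h
CL = 100·R/F = 100·2700.5/971.5 = 277.97 %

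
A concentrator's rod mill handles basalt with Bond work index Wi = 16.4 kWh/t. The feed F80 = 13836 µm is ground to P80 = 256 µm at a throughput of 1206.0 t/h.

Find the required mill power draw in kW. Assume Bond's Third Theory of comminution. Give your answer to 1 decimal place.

Bond:  W = 10 Wi (1/√P − 1/√F)
W = 10·16.4·(1/√256 − 1/√13836) = 10·16.4·(0.053999) = 8.8558 kWh/t
Mill draw = 8.8558 × 1206.0 = 10680.0 kW

P = 10680.0 kW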